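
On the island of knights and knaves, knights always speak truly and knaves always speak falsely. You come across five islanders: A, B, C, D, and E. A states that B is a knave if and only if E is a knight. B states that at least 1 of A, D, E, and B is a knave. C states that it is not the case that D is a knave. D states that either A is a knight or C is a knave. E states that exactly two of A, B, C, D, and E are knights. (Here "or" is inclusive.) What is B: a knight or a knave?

Consistent assignments: {A=knight, B=knight, C=knight, D=knight, E=knave}
In every consistent assignment, B is a knight.

B is a knight.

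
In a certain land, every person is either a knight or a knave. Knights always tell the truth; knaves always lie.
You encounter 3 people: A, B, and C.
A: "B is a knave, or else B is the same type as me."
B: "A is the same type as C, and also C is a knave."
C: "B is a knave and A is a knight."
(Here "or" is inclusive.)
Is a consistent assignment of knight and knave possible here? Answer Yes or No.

Yes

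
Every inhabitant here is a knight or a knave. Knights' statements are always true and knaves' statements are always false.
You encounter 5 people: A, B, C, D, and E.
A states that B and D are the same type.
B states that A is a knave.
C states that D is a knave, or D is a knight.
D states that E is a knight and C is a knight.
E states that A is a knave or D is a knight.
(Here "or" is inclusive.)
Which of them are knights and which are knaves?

A is a knight, B is a knave, C is a knight, D is a knave, and E is a knave.

Suppose A is a knave. Then A's statement "B and D are the same type" would have to be false. Checking the 16 ways to assign the others, none is consistent with every speaker.
(For instance, with B=knave, C=knight, D=knave, E=knave, A's claim "B and D are the same type" comes out true where it would need to be false.)
So A must be a knight, making "B and D are the same type" true. Taking A=knight, B=knave, C=knight, D=knave, E=knave, each remaining statement checks out:
  B (knave): "A is a knave" — false. ✓
  C (knight): "D is a knave, or D is a knight" — true. ✓
  D (knave): "E is a knight and C is a knight" — false. ✓
  E (knave): "A is a knave or D is a knight" — false. ✓
This is the unique consistent assignment.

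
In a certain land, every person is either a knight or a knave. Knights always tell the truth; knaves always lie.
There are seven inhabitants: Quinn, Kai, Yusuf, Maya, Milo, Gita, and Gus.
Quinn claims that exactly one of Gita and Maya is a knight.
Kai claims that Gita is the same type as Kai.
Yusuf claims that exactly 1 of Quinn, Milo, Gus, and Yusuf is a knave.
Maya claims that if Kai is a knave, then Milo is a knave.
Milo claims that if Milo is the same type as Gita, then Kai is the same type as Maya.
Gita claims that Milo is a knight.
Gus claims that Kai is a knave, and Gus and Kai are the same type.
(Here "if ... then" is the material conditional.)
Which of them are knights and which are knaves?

Quinn (knave): "exactly one of Gita and Maya is a knight" — False. ✓
Kai is a knight, so "Gita is the same type as Kai" must be true — and it is.
Yusuf is a knave, and the claim "exactly 1 of Quinn, Milo, Gus, and Yusuf is a knave" is indeed False.
Since Maya is a knight, "if Kai is a knave, then Milo is a knave" needs to be true, which holds.
Since Milo is a knight, "if Milo is the same type as Gita, then Kai is the same type as Maya" needs to be true, which holds.
Since Gita is a knight, "Milo is a knight" needs to be true, which holds.
Gus is a knave, so "Kai is a knave, and Gus and Kai are the same type" must be False — and it is.

Knights: Kai, Maya, Milo, and Gita. Knaves: Quinn, Yusuf, and Gus.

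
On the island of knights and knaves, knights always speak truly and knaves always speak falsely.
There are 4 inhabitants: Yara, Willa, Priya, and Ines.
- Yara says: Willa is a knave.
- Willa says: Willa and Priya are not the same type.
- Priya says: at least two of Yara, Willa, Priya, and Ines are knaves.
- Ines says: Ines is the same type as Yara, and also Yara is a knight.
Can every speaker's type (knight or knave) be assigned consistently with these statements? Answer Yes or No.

No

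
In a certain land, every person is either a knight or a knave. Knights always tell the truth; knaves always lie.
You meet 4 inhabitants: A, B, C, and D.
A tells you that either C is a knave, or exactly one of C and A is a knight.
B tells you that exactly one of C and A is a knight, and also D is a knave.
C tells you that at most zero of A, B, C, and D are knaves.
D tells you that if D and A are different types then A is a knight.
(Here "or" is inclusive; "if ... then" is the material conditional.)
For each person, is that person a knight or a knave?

Knights: A and D. Knaves: B and C.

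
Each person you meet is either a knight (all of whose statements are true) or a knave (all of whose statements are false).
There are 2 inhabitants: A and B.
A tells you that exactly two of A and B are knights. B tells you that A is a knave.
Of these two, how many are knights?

1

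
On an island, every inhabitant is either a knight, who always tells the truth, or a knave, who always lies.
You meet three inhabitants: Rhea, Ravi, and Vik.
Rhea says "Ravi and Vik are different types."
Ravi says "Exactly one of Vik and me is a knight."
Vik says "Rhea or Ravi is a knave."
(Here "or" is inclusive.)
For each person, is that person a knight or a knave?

Suppose Rhea is a knave. Then Rhea's statement "Ravi and Vik are different types" would have to be false. Checking the 4 ways to assign the others, none is consistent with every speaker.
(For instance, with Ravi=knight, Vik=knave, Rhea's claim "Ravi and Vik are different types" comes out true where it would need to be false.)
So Rhea must be a knight, making "Ravi and Vik are different types" true. Taking Rhea=knight, Ravi=knight, Vik=knave, each remaining statement checks out:
  Ravi (knight): "exactly one of Vik and me is a knight" — true. ✓
  Vik (knave): "Rhea or Ravi is a knave" — false. ✓
This is the unique consistent assignment.

Rhea is a knight, Ravi is a knight, and Vik is a knave.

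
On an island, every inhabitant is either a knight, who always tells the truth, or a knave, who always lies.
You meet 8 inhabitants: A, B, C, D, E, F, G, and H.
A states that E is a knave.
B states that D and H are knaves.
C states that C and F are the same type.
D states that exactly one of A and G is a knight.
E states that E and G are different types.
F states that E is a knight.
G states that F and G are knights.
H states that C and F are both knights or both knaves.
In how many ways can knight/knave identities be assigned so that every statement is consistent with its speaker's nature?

Consistent assignments:
  A=knave, B=knight, C=knave, D=knave, E=knight, F=knight, G=knave, H=knave
  A=knave, B=knave, C=knight, D=knave, E=knight, F=knight, G=knave, H=knight

2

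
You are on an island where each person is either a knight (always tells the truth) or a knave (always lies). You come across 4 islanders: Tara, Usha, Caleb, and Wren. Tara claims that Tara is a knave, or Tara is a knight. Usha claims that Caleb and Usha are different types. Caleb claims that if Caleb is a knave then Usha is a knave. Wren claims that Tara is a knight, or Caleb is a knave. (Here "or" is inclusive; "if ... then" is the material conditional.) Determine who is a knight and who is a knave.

As a knight, Tara's statement "Tara is a knave, or Tara is a knight" should be True; it is.
Usha is a knight; "Caleb and Usha are different types" is True, as required.
Caleb (knave): "if Caleb is a knave then Usha is a knave" — false. ✓
Since Wren is a knight, "Tara is a knight, or Caleb is a knave" needs to be True, which holds.

Knights: Tara, Usha, and Wren. Knaves: Caleb.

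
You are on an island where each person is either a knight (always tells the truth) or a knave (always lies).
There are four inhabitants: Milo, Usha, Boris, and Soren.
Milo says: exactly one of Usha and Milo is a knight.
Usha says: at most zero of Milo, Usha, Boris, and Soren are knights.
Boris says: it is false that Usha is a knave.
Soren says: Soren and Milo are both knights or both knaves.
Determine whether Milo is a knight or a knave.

Milo is a knight.

Consistent assignments: {Milo=knight, Usha=knave, Boris=knave, Soren=knight}; {Milo=knight, Usha=knave, Boris=knave, Soren=knave}
In every consistent assignment, Milo is a knight.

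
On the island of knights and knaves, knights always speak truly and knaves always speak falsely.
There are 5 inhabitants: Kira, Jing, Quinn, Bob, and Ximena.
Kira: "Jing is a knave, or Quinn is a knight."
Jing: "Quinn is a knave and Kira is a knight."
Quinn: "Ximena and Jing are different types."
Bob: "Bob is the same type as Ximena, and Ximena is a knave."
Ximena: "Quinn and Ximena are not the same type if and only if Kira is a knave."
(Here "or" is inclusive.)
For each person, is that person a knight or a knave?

Kira (knight): "Jing is a knave, or Quinn is a knight" — True. ✓
Jing is a knave; "Quinn is a knave and Kira is a knight" is False, as required.
Quinn is a knight, so "Ximena and Jing are different types" must be True — and it is.
Bob is a knave; "Bob is the same type as Ximena, and Ximena is a knave" is False, as required.
As a knight, Ximena's statement "Quinn and Ximena are not the same type if and only if Kira is a knave" should be True; it is.

Kira is a knight, Jing is a knave, Quinn is a knight, Bob is a knave, and Ximena is a knight.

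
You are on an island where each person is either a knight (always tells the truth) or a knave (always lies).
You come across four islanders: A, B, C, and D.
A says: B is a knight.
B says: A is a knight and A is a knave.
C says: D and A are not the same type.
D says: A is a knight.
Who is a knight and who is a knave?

A is a knave, B is a knave, C is a knave, and D is a knave.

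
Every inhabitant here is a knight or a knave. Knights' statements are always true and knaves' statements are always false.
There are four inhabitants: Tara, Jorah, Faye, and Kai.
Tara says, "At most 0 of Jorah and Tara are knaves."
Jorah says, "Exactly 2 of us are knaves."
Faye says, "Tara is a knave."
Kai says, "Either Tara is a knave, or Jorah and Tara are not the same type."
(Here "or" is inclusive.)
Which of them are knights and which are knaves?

Tara is a knight, Jorah is a knight, Faye is a knave, and Kai is a knave.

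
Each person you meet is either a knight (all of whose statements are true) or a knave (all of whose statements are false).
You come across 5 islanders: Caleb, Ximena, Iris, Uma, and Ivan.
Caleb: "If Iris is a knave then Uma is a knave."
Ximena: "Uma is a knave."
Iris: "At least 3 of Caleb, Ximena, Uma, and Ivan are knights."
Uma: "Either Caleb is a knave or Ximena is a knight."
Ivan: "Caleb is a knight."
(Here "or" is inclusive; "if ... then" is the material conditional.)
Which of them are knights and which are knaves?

Knights: Uma. Knaves: Caleb, Ximena, Iris, and Ivan.

Suppose Caleb is a knight. Then Caleb's statement "if Iris is a knave then Uma is a knave" would have to be true. Checking the 16 ways to assign the others, none is consistent with every speaker.
(For instance, with Ximena=knave, Iris=knave, Uma=knight, Ivan=knave, Caleb's claim "if Iris is a knave then Uma is a knave" comes out false where it would need to be true.)
So Caleb must be a knave, making "if Iris is a knave then Uma is a knave" false. Taking Caleb=knave, Ximena=knave, Iris=knave, Uma=knight, Ivan=knave, each remaining statement checks out:
  Ximena (knave): "Uma is a knave" — false. ✓
  Iris (knave): "at least 3 of Caleb, Ximena, Uma, and Ivan are knights" — false. ✓
  Uma (knight): "either Caleb is a knave or Ximena is a knight" — true. ✓
  Ivan (knave): "Caleb is a knight" — false. ✓
This is the unique consistent assignment.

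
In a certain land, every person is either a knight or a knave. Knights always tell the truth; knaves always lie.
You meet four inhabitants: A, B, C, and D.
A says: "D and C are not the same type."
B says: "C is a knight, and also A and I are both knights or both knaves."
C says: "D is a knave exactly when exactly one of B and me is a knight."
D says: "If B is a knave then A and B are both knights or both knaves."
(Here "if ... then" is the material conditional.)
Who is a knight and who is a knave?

A is a knight, B is a knave, C is a knight, and D is a knave.

A is a knight; "D and C are not the same type" is True, as required.
B is a knave, and the claim "C is a knight, and also A and I are both knights or both knaves" is indeed false.
C (knight): "D is a knave exactly when exactly one of B and me is a knight" — True. ✓
As a knave, D's statement "if B is a knave then A and B are both knights or both knaves" should be false; it is.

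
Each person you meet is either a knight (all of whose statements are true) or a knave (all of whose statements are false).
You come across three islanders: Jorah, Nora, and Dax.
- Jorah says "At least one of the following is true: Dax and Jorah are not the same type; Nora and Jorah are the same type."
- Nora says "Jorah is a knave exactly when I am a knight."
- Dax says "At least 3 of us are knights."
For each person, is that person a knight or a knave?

Suppose Jorah is a knight. Then Jorah's statement "at least one of the following is true: Dax and Jorah are not the same type; Nora and Jorah are the same type" would have to be true. Checking the 4 ways to assign the others, none is consistent with every speaker.
(For instance, with Nora=knight, Dax=knave, Nora's claim "Jorah is a knave exactly when I am a knight" comes out false where it would need to be true.)
So Jorah must be a knave, making "at least one of the following is true: Dax and Jorah are not the same type; Nora and Jorah are the same type" false. Taking Jorah=knave, Nora=knight, Dax=knave, each remaining statement checks out:
  Nora (knight): "Jorah is a knave exactly when I am a knight" — true. ✓
  Dax (knave): "at least 3 of us are knights" — false. ✓
This is the unique consistent assignment.

Jorah is a knave, Nora is a knight, and Dax is a knave.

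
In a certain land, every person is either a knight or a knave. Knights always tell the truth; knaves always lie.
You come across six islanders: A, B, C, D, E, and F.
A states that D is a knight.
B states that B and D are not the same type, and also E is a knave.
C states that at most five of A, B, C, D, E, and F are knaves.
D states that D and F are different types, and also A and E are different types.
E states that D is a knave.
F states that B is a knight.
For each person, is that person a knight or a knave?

A is a knave, B is a knave, C is a knight, D is a knave, E is a knight, and F is a knave.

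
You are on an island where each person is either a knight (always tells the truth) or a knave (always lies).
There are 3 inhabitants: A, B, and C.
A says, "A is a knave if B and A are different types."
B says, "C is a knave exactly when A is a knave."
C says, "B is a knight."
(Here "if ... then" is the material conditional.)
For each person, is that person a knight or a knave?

A is a knight, B is a knight, and C is a knight.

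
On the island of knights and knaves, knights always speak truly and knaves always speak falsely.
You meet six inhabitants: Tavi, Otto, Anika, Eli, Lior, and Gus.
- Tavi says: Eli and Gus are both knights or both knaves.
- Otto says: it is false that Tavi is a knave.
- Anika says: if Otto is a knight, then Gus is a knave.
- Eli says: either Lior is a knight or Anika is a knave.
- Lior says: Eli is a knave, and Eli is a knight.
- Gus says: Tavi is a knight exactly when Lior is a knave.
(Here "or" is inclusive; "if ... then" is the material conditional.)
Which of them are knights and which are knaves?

Knights: Tavi, Otto, Eli, and Gus. Knaves: Anika and Lior.

As a knight, Tavi's statement "Eli and Gus are both knights or both knaves" should be True; it is.
Otto is a knight, and the claim "it is false that Tavi is a knave" is indeed True.
Since Anika is a knave, "if Otto is a knight, then Gus is a knave" needs to be False, which holds.
Eli (knight): "either Lior is a knight or Anika is a knave" — True. ✓
As a knave, Lior's statement "Eli is a knave, and Eli is a knight" should be False; it is.
Gus is a knight, and the claim "Tavi is a knight exactly when Lior is a knave" is indeed True.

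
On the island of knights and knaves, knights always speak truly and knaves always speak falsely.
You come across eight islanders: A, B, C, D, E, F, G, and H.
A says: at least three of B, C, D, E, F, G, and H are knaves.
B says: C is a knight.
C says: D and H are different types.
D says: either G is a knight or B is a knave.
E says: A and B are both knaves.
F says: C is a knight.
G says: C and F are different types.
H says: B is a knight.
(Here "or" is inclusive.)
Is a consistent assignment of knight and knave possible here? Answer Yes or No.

One consistent assignment: A=knight, B=knight, C=knight, D=knave, E=knave, F=knight, G=knave, H=knight.

Yes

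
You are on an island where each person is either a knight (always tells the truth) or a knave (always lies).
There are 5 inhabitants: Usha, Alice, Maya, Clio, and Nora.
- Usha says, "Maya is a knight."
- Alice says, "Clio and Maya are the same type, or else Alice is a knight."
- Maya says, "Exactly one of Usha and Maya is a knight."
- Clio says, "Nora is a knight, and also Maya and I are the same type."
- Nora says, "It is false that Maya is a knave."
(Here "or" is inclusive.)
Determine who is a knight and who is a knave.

Knights: Alice. Knaves: Usha, Maya, Clio, and Nora.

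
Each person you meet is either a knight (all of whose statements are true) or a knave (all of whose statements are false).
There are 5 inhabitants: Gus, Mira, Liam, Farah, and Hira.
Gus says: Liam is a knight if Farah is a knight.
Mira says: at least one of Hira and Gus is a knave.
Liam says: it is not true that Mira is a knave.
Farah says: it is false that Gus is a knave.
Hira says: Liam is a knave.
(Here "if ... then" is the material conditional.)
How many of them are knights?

4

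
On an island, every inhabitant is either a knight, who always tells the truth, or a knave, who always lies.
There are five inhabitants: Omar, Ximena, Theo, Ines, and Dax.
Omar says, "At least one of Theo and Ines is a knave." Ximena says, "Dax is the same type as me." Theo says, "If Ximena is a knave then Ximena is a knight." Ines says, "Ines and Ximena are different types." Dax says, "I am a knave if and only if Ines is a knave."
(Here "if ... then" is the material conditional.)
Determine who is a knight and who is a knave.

Omar is a knight, so "at least one of Theo and Ines is a knave" must be true — and it is.
As a knave, Ximena's statement "Dax is the same type as me" should be false; it is.
Theo is a knave; "if Ximena is a knave then Ximena is a knight" is false, as required.
Ines (knight): "Ines and Ximena are different types" — true. ✓
Since Dax is a knight, "I am a knave if and only if Ines is a knave" needs to be true, which holds.

Omar is a knight, Ximena is a knave, Theo is a knave, Ines is a knight, and Dax is a knight.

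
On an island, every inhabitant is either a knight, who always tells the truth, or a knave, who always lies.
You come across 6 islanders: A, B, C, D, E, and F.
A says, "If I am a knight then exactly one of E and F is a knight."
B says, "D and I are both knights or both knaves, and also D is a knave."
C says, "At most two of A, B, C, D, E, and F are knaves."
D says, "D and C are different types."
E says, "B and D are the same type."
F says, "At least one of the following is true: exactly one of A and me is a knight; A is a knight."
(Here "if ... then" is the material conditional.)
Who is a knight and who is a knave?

Knights: A, D, and F. Knaves: B, C, and E.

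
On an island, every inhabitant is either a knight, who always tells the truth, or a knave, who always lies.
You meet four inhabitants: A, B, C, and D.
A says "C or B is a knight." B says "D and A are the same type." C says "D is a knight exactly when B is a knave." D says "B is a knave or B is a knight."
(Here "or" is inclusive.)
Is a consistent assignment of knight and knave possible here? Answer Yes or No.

Yes

One consistent assignment: A=knight, B=knight, C=knave, D=knight.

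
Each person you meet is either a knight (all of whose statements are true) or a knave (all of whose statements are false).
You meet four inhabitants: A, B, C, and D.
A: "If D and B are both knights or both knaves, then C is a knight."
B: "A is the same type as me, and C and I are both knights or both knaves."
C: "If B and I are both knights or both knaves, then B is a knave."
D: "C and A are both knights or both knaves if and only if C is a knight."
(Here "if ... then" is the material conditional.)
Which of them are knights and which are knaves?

Knights: A, C, and D. Knaves: B.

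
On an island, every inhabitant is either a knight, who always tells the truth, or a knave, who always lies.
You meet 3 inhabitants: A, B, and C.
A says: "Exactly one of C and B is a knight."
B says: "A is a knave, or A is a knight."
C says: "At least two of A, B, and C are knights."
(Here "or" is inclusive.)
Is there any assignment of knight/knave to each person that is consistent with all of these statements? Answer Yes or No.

Yes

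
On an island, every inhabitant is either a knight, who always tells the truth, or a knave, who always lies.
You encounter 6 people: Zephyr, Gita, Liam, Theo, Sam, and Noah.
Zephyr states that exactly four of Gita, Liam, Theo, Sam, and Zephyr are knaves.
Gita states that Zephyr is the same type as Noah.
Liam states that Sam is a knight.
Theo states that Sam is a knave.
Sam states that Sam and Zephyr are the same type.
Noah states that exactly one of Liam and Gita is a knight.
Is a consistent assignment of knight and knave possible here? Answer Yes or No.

No

Checking all 64 assignments, each has at least one speaker whose statement's truth value contradicts their type.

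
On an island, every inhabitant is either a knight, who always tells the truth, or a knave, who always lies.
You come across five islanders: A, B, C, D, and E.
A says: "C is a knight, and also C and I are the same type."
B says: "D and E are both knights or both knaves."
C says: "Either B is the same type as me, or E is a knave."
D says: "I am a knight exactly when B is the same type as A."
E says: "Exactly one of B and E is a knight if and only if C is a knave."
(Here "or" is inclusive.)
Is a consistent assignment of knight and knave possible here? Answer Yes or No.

One consistent assignment: A=knight, B=knight, C=knight, D=knight, E=knight.

Yes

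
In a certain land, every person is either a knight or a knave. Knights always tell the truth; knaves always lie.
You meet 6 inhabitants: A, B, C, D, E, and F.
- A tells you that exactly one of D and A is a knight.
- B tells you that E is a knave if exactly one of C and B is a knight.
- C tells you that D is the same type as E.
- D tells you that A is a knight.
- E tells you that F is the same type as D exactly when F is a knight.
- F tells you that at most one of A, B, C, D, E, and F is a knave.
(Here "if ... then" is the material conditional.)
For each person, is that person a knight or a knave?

A is a knave, and the claim "exactly one of D and A is a knight" is indeed false.
B is a knight, so "E is a knave if exactly one of C and B is a knight" must be true — and it is.
C is a knight; "D is the same type as E" is true, as required.
D is a knave; "A is a knight" is false, as required.
Since E is a knave, "F is the same type as D exactly when F is a knight" needs to be false, which holds.
F is a knave, and the claim "at most one of A, B, C, D, E, and F is a knave" is indeed false.

A is a knave, B is a knight, C is a knight, D is a knave, E is a knave, and F is a knave.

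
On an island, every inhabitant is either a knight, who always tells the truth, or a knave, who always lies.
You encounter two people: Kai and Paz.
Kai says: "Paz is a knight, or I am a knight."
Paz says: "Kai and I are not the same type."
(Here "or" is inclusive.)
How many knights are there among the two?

0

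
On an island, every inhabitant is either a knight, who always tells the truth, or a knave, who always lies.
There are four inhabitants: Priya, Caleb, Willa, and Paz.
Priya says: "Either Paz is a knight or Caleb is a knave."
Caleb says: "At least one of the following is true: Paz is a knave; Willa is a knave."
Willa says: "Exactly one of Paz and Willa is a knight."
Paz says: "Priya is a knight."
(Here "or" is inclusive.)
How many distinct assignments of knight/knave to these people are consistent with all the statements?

2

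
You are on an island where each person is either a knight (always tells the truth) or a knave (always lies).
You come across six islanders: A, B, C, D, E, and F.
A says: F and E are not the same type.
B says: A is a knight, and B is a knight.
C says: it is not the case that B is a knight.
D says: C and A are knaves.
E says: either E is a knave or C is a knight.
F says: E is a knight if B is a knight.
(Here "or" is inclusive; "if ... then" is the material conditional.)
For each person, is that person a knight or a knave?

Knights: C, E, and F. Knaves: A, B, and D.

A is a knave, and the claim "F and E are not the same type" is indeed false.
B is a knave, and the claim "A is a knight, and B is a knight" is indeed false.
C is a knight, so "it is not the case that B is a knight" must be True — and it is.
Since D is a knave, "C and A are knaves" needs to be false, which holds.
Since E is a knight, "either E is a knave or C is a knight" needs to be True, which holds.
As a knight, F's statement "E is a knight if B is a knight" should be True; it is.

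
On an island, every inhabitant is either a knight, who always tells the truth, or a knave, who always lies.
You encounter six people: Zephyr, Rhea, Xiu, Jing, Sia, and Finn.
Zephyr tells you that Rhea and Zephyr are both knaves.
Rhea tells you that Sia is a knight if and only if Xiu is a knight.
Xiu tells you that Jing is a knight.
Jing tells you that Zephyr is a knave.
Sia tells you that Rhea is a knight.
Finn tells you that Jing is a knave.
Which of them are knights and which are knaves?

Zephyr is a knave, Rhea is a knight, Xiu is a knight, Jing is a knight, Sia is a knight, and Finn is a knave.

Zephyr is a knave, so "Rhea and Zephyr are both knaves" must be false — and it is.
Rhea is a knight; "Sia is a knight if and only if Xiu is a knight" is True, as required.
Since Xiu is a knight, "Jing is a knight" needs to be True, which holds.
Jing is a knight, so "Zephyr is a knave" must be True — and it is.
Sia is a knight, so "Rhea is a knight" must be True — and it is.
Since Finn is a knave, "Jing is a knave" needs to be false, which holds.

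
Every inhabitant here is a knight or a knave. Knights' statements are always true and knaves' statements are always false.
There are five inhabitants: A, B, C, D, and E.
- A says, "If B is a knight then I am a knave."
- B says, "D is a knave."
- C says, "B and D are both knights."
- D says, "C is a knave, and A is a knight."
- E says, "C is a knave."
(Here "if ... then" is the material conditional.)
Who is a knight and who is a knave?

A is a knight, so "if B is a knight then I am a knave" must be True — and it is.
B is a knave, and the claim "D is a knave" is indeed false.
Since C is a knave, "B and D are both knights" needs to be false, which holds.
D is a knight, so "C is a knave, and A is a knight" must be True — and it is.
As a knight, E's statement "C is a knave" should be True; it is.

A is a knight, B is a knave, C is a knave, D is a knight, and E is a knight.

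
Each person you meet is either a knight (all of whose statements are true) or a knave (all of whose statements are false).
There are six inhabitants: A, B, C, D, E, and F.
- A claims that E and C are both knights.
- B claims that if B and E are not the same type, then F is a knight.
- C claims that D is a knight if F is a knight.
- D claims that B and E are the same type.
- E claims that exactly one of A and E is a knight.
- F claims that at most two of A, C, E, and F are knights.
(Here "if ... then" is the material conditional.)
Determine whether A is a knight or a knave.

A is a knave.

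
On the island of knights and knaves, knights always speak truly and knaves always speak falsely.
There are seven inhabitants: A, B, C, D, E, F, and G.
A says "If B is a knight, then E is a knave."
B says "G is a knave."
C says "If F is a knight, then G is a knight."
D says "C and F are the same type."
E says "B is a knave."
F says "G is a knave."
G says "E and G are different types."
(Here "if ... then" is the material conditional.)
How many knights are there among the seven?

3

The unique consistent assignment is A=knight, B=knight, C=knave, D=knave, E=knave, F=knight, G=knave.
That has 3 knights.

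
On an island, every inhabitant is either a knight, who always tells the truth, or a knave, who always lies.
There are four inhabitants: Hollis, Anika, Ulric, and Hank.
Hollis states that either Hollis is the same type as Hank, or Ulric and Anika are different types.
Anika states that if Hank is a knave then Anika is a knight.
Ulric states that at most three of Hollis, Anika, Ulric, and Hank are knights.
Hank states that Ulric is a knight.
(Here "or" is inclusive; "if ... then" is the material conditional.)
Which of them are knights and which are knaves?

Hollis is a knave, so "either Hollis is the same type as Hank, or Ulric and Anika are different types" must be False — and it is.
Anika is a knight, and the claim "if Hank is a knave then Anika is a knight" is indeed True.
Since Ulric is a knight, "at most three of Hollis, Anika, Ulric, and Hank are knights" needs to be True, which holds.
Hank (knight): "Ulric is a knight" — True. ✓

Knights: Anika, Ulric, and Hank. Knaves: Hollis.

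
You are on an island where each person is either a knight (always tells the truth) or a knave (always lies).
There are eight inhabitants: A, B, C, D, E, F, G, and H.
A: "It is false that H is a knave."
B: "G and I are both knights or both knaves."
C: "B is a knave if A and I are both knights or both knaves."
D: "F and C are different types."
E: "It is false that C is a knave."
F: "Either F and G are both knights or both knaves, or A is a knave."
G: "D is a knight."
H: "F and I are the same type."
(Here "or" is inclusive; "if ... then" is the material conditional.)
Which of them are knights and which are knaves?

A is a knave, B is a knight, C is a knave, D is a knight, E is a knave, F is a knight, G is a knight, and H is a knave.

A (knave): "it is false that H is a knave" — false. ✓
B (knight): "G and I are both knights or both knaves" — True. ✓
Since C is a knave, "B is a knave if A and I are both knights or both knaves" needs to be false, which holds.
As a knight, D's statement "F and C are different types" should be True; it is.
Since E is a knave, "it is false that C is a knave" needs to be false, which holds.
F is a knight; "either F and G are both knights or both knaves, or A is a knave" is True, as required.
Since G is a knight, "D is a knight" needs to be True, which holds.
H is a knave, and the claim "F and I are the same type" is indeed false.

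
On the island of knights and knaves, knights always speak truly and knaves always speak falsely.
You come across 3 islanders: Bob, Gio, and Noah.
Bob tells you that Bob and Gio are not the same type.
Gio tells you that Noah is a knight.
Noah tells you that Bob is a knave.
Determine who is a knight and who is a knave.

Bob is a knight, Gio is a knave, and Noah is a knave.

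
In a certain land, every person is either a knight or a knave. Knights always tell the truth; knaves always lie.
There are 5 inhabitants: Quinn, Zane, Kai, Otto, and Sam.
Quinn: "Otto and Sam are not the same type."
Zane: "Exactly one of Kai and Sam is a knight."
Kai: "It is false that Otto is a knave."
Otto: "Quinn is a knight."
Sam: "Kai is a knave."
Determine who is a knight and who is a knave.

Quinn is a knight, so "Otto and Sam are not the same type" must be true — and it is.
As a knight, Zane's statement "exactly one of Kai and Sam is a knight" should be true; it is.
As a knight, Kai's statement "it is false that Otto is a knave" should be true; it is.
Otto is a knight, and the claim "Quinn is a knight" is indeed true.
Sam is a knave, and the claim "Kai is a knave" is indeed false.

Knights: Quinn, Zane, Kai, and Otto. Knaves: Sam.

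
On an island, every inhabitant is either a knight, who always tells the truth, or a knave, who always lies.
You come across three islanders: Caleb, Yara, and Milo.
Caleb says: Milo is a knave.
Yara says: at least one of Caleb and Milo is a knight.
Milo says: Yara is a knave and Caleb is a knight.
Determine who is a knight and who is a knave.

Caleb is a knight, Yara is a knight, and Milo is a knave.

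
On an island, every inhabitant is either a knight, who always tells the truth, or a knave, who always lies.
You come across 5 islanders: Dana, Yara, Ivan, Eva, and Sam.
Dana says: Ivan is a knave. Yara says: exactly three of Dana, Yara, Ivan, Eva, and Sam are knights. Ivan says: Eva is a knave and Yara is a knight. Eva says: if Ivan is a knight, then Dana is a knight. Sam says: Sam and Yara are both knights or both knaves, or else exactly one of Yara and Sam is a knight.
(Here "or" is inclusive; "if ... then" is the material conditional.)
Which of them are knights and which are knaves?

Dana is a knave, Yara is a knight, Ivan is a knight, Eva is a knave, and Sam is a knight.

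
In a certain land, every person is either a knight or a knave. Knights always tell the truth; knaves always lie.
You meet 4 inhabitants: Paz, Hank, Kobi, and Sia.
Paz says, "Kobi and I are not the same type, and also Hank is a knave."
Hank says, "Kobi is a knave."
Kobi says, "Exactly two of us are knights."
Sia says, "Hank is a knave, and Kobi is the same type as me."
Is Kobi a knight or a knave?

Consistent assignments: {Paz=knave, Hank=knight, Kobi=knave, Sia=knave}
In every consistent assignment, Kobi is a knave.

Kobi is a knave.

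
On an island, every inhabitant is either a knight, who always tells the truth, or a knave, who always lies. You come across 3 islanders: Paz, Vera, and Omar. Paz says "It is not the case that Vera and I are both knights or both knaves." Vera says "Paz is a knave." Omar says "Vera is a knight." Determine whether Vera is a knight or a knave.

Vera is a knave.

Consistent assignments: {Paz=knight, Vera=knave, Omar=knave}
In every consistent assignment, Vera is a knave.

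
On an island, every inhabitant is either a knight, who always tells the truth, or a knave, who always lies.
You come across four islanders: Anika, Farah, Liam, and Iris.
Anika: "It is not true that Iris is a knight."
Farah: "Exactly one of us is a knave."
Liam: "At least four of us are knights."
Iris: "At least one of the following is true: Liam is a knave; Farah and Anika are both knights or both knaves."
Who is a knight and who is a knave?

Since Anika is a knave, "it is not true that Iris is a knight" needs to be false, which holds.
Farah is a knave, and the claim "exactly one of us is a knave" is indeed false.
Liam is a knave, so "at least four of us are knights" must be false — and it is.
Iris (knight): "at least one of the following is true: Liam is a knave; Farah and Anika are both knights or both knaves" — true. ✓

Anika is a knave, Farah is a knave, Liam is a knave, and Iris is a knight.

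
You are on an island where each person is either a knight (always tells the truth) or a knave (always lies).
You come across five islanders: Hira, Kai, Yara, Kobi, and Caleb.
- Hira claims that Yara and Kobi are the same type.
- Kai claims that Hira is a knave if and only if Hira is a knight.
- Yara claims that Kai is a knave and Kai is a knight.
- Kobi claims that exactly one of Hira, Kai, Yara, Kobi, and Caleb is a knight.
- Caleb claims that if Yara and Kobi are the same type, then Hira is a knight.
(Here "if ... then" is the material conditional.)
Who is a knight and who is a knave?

Hira is a knight, Kai is a knave, Yara is a knave, Kobi is a knave, and Caleb is a knight.

Suppose Hira is a knave. Then Hira's statement "Yara and Kobi are the same type" would have to be false. Checking the 16 ways to assign the others, none is consistent with every speaker.
(For instance, with Kai=knave, Yara=knave, Kobi=knave, Caleb=knight, Hira's claim "Yara and Kobi are the same type" comes out true where it would need to be false.)
So Hira must be a knight, making "Yara and Kobi are the same type" true. Taking Hira=knight, Kai=knave, Yara=knave, Kobi=knave, Caleb=knight, each remaining statement checks out:
  Kai (knave): "Hira is a knave if and only if Hira is a knight" — false. ✓
  Yara (knave): "Kai is a knave and Kai is a knight" — false. ✓
  Kobi (knave): "exactly one of Hira, Kai, Yara, Kobi, and Caleb is a knight" — false. ✓
  Caleb (knight): "if Yara and Kobi are the same type, then Hira is a knight" — true. ✓
This is the unique consistent assignment.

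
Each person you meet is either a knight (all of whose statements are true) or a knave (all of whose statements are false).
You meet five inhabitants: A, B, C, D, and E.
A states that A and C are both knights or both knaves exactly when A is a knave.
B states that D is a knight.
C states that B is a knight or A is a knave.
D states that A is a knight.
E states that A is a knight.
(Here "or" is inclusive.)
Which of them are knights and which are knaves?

A is a knave, B is a knave, C is a knight, D is a knave, and E is a knave.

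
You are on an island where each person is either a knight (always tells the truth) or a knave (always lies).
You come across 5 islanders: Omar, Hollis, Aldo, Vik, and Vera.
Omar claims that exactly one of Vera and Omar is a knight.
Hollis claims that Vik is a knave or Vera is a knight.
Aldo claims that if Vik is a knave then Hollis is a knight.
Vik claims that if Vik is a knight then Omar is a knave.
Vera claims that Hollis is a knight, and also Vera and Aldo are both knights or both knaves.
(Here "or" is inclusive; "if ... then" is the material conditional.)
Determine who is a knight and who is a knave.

Omar is a knave; "exactly one of Vera and Omar is a knight" is False, as required.
Hollis is a knave; "Vik is a knave or Vera is a knight" is False, as required.
Aldo is a knight; "if Vik is a knave then Hollis is a knight" is true, as required.
Vik is a knight; "if Vik is a knight then Omar is a knave" is true, as required.
Since Vera is a knave, "Hollis is a knight, and also Vera and Aldo are both knights or both knaves" needs to be False, which holds.

Omar is a knave, Hollis is a knave, Aldo is a knight, Vik is a knight, and Vera is a knave.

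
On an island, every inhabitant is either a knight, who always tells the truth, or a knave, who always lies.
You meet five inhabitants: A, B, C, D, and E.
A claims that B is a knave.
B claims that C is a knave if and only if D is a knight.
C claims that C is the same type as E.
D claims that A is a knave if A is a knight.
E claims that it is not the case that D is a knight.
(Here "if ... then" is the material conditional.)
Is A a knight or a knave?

A is a knight.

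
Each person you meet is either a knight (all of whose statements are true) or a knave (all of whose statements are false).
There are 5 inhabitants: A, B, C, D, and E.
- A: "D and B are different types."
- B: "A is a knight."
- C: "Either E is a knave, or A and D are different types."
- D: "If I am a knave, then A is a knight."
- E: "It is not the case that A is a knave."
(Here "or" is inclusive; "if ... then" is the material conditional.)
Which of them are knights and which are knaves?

Knights: C. Knaves: A, B, D, and E.

Suppose A is a knight. Then A's statement "D and B are different types" would have to be true. Checking the 16 ways to assign the others, none is consistent with every speaker.
(For instance, with B=knave, C=knight, D=knave, E=knave, A's claim "D and B are different types" comes out false where it would need to be true.)
So A must be a knave, making "D and B are different types" false. Taking A=knave, B=knave, C=knight, D=knave, E=knave, each remaining statement checks out:
  B (knave): "A is a knight" — false. ✓
  C (knight): "either E is a knave, or A and D are different types" — true. ✓
  D (knave): "if I am a knave, then A is a knight" — false. ✓
  E (knave): "it is not the case that A is a knave" — false. ✓
This is the unique consistent assignment.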